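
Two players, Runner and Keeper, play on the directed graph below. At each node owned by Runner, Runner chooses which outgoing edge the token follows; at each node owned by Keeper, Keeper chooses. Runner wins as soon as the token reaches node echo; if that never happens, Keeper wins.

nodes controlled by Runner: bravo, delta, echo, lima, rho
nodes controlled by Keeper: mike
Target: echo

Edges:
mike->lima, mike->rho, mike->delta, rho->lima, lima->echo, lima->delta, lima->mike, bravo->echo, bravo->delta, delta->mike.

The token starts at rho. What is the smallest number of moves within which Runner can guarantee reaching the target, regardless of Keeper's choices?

A0 = {echo}
A1: add {bravo, lima} — bravo (Runner) has bravo→echo; lima (Runner) has lima→echo.
A2: add {rho} — rho (Runner) has rho→lima.
A3 = A2; e.g. delta (Runner) has no edge into A2. Fixed point.
rho enters the attractor at level 2, so Runner can force the target in 2 moves from there.

2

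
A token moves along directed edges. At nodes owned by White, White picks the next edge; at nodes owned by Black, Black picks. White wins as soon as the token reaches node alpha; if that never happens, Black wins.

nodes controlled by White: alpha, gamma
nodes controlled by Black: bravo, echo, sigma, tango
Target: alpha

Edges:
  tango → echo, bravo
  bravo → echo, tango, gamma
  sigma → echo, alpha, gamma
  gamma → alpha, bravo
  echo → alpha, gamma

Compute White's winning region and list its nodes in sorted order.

alpha, echo, gamma, sigma

A0 = {alpha}
A1: add {gamma} — gamma (White) has gamma→alpha.
A2: add {echo} — echo (Black): all of {alpha, gamma} already in.
A3: add {sigma} — sigma (Black): all of {echo, alpha, gamma} already in.
A4 = A3; e.g. tango (Black) can still go to bravo. Fixed point.
White's winning region = {alpha, echo, gamma, sigma}.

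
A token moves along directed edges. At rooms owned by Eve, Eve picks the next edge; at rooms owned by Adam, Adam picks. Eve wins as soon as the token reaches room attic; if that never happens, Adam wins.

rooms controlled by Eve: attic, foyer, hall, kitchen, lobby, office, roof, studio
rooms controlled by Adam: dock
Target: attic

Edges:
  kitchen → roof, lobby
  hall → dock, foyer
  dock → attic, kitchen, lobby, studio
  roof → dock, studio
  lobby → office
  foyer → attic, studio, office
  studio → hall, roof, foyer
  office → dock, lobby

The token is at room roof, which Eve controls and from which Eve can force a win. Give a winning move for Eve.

studio

A0 = {attic}
A1: add {foyer} — foyer (Eve) has foyer→attic.
A2: add {hall, studio} — hall (Eve) has hall→foyer; studio (Eve) has studio→foyer.
A3: add {roof} — roof (Eve) has roof→studio.
A4: add {kitchen} — kitchen (Eve) has kitchen→roof.
A5 = A4; e.g. dock (Adam) can still go to lobby. Fixed point.
From roof, successor studio is in the attractor (rank 2); the other successor dock is not.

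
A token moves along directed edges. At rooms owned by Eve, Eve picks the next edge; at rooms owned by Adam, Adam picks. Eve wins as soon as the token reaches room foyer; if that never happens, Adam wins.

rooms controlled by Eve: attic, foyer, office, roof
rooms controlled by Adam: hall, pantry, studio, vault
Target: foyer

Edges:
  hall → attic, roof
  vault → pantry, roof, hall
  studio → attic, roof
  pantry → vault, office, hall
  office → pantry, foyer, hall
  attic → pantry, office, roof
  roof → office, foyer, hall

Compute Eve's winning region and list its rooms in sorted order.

attic, foyer, hall, office, roof, studio

A0 = {foyer}
A1: add {office, roof} — office (Eve) has office→foyer; roof (Eve) has roof→foyer.
A2: add {attic} — attic (Eve) has attic→office.
A3: add {hall, studio} — studio (Adam): all of {attic, roof} already in; hall (Adam): all of {attic, roof} already in.
A4 = A3; e.g. pantry (Adam) can still go to vault. Fixed point.
Eve's winning region = {attic, foyer, hall, office, roof, studio}.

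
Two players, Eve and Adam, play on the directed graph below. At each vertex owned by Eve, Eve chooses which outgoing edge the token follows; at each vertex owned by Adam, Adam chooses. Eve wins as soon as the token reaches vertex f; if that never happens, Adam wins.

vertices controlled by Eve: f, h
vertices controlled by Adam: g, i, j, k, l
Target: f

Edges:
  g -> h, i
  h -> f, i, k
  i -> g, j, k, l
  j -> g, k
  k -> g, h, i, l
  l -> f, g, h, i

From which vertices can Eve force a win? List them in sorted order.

f, h

A0 = {f}
A1: add {h} — h (Eve) has h→f.
A2 = A1; e.g. g (Adam) can still go to i. Fixed point.
Eve's winning region = {f, h}.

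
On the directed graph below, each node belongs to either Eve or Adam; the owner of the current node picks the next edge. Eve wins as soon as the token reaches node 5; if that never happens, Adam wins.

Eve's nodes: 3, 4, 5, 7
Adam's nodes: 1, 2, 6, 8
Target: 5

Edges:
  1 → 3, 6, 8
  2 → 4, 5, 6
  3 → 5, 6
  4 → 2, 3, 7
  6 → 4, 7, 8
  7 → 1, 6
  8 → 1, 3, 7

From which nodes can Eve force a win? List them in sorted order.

3, 4, 5

A0 = {5}
A1: add {3} — 3 (Eve) has 3→5.
A2: add {4} — 4 (Eve) has 4→3.
A3 = A2; e.g. 1 (Adam) can still go to 6. Fixed point.
Eve's winning region = {3, 4, 5}.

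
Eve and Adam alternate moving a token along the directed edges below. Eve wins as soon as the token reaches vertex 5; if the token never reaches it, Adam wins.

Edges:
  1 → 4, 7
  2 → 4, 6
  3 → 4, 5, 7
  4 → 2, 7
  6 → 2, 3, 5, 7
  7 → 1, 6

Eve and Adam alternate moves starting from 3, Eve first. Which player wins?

Track states (vertex, player-to-move).
A0 = {(5,Eve), (5,Adam)}
A1: add {(3,Eve), (6,Eve)}.
(3,Eve) ∈ A1 ⇒ Eve forces the target.

Eve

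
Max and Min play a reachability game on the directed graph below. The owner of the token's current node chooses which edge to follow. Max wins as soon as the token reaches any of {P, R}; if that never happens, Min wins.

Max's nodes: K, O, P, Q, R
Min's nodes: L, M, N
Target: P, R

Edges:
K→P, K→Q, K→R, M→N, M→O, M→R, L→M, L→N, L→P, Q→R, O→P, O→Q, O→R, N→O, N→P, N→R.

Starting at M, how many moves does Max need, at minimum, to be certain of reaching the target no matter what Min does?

3

A0 = {P, R}
A1: add {K, O, Q} — K (Max) has K→P; O (Max) has O→P; Q (Max) has Q→R.
A2: add {N} — N (Min): all of {O, P, R} already in.
A3: add {M} — M (Min): all of {N, O, R} already in.
M enters the attractor at level 3, so Max can force the target in 3 moves from there.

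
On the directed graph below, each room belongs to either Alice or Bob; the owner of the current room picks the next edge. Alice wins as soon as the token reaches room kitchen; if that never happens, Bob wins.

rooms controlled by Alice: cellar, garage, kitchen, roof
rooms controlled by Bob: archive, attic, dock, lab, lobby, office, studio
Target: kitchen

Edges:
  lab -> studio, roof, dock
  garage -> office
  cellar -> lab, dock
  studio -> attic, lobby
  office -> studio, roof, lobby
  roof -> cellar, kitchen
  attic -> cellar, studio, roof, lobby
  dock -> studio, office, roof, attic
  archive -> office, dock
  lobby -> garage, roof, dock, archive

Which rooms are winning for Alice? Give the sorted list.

kitchen, roof

A0 = {kitchen}
A1: add {roof} — roof (Alice) has roof→kitchen.
A2 = A1; e.g. lab (Bob) can still go to studio. Fixed point.
Alice's winning region = {kitchen, roof}.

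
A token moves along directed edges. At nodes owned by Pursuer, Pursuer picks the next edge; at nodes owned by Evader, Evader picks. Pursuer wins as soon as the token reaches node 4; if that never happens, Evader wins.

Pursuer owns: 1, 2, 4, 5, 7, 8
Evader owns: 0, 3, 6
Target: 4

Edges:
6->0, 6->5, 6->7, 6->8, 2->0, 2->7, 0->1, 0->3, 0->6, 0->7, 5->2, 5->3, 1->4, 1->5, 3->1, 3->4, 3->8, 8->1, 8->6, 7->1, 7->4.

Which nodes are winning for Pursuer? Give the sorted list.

A0 = {4}
A1: add {1, 7} — 1 (Pursuer) has 1→4; 7 (Pursuer) has 7→4.
A2: add {2, 8} — 2 (Pursuer) has 2→7; 8 (Pursuer) has 8→1.
A3: add {3, 5} — 3 (Evader): all of {1, 4, 8} already in; 5 (Pursuer) has 5→2.
A4 = A3; e.g. 0 (Evader) can still go to 6. Fixed point.
Pursuer's winning region = {1, 2, 3, 4, 5, 7, 8}.

1, 2, 3, 4, 5, 7, 8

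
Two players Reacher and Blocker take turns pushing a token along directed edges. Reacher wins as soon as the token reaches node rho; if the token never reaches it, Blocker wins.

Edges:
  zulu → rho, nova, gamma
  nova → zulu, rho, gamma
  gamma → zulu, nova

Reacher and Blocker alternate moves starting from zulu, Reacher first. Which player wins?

Track states (vertex, player-to-move).
A0 = {(rho,Reacher), (rho,Blocker)}
A1: add {(zulu,Reacher), (nova,Reacher)}.
(zulu,Reacher) ∈ A1 ⇒ Reacher forces the target.

Reacher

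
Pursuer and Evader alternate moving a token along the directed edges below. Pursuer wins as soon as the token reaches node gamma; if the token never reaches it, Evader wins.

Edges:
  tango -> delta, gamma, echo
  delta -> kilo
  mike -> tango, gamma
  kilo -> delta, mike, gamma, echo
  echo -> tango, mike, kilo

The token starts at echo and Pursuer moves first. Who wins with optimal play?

Track states (vertex, player-to-move).
A0 = {(gamma,Pursuer), (gamma,Evader)}
A1: add {(tango,Pursuer), (mike,Pursuer), (kilo,Pursuer)}.
A2: add {(delta,Evader), (mike,Evader), (echo,Evader)}.
A3: add {(echo,Pursuer)}.
(echo,Pursuer) ∈ A3 ⇒ Pursuer forces the target.

Pursuer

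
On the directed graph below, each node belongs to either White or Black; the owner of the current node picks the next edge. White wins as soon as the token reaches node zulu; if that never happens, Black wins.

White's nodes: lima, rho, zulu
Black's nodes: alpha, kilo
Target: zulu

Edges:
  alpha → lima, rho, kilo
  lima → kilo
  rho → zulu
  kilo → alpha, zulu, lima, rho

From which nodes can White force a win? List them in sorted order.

rho, zulu

A0 = {zulu}
A1: add {rho} — rho (White) has rho→zulu.
A2 = A1; e.g. alpha (Black) can still go to lima. Fixed point.
White's winning region = {rho, zulu}.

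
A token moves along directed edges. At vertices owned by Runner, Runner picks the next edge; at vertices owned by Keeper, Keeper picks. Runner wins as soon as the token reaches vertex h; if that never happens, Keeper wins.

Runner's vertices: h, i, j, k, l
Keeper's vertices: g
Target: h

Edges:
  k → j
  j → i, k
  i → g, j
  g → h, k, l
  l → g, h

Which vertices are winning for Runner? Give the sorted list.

h, l

A0 = {h}
A1: add {l} — l (Runner) has l→h.
A2 = A1; e.g. g (Keeper) can still go to k. Fixed point.
Runner's winning region = {h, l}.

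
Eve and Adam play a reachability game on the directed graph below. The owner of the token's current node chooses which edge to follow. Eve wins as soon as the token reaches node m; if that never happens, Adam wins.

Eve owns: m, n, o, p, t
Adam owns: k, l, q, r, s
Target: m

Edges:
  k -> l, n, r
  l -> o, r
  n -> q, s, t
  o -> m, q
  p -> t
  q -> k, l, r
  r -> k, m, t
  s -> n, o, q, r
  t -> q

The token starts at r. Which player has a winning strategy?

A0 = {m}
A1: add {o} — o (Eve) has o→m.
A2 = A1; e.g. k (Adam) can still go to l. Fixed point.
r never enters the attractor, so Adam can avoid the target forever.

Adam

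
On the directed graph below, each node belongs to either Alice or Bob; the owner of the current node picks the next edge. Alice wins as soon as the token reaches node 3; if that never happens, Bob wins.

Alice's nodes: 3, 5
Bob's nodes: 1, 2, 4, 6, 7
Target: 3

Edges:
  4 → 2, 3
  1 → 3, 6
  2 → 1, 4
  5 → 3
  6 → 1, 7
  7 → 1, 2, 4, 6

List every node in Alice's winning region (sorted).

3, 5

A0 = {3}
A1: add {5} — 5 (Alice) has 5→3.
A2 = A1; e.g. 1 (Bob) can still go to 6. Fixed point.
Alice's winning region = {3, 5}.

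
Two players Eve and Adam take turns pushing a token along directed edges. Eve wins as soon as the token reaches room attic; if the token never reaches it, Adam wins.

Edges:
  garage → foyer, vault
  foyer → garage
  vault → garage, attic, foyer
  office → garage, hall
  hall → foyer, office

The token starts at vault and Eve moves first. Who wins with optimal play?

Track states (vertex, player-to-move).
A0 = {(attic,Eve), (attic,Adam)}
A1: add {(vault,Eve)}.
(vault,Eve) ∈ A1 ⇒ Eve forces the target.

Eve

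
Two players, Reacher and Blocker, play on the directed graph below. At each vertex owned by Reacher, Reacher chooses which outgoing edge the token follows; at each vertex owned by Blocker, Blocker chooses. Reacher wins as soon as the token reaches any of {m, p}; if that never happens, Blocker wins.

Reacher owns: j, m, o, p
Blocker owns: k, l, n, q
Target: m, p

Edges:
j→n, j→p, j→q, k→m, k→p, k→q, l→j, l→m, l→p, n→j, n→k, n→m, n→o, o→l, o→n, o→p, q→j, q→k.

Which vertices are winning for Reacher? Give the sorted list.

j, l, m, o, p

A0 = {m, p}
A1: add {j, o} — j (Reacher) has j→p; o (Reacher) has o→p.
A2: add {l} — l (Blocker): all of {j, m, p} already in.
A3 = A2; e.g. k (Blocker) can still go to q. Fixed point.
Reacher's winning region = {j, l, m, o, p}.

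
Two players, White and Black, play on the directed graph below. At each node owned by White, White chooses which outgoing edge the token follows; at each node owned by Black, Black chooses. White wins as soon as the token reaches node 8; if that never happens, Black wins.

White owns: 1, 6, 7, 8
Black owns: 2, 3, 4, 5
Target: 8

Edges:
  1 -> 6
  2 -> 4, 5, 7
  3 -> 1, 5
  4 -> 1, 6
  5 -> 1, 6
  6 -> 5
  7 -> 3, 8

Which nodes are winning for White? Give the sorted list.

A0 = {8}
A1: add {7} — 7 (White) has 7→8.
A2 = A1; e.g. 1 (White) has no edge into A1. Fixed point.
White's winning region = {7, 8}.

7, 8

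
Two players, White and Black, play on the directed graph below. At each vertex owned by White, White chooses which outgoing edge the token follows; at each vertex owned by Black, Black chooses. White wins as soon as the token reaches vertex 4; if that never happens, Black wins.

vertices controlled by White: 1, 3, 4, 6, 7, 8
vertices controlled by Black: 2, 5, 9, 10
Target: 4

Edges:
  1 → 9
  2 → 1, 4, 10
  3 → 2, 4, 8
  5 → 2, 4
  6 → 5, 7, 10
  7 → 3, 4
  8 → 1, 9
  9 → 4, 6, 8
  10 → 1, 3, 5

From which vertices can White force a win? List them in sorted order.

3, 4, 6, 7

A0 = {4}
A1: add {3, 7} — 3 (White) has 3→4; 7 (White) has 7→4.
A2: add {6} — 6 (White) has 6→7.
A3 = A2; e.g. 1 (White) has no edge into A2. Fixed point.
White's winning region = {3, 4, 6, 7}.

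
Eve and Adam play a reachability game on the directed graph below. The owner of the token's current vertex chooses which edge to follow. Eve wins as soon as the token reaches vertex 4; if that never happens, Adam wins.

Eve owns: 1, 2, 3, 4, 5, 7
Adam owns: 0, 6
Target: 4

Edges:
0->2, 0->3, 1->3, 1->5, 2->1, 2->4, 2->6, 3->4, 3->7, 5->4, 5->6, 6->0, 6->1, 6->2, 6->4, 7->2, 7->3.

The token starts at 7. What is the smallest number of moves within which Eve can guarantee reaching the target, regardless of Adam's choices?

A0 = {4}
A1: add {2, 3, 5} — 2 (Eve) has 2→4; 3 (Eve) has 3→4; 5 (Eve) has 5→4.
A2: add {0, 1, 7} — 0 (Adam): all of {2, 3} already in; 1 (Eve) has 1→3; 7 (Eve) has 7→2.
7 enters the attractor at level 2, so Eve can force the target in 2 moves from there.

2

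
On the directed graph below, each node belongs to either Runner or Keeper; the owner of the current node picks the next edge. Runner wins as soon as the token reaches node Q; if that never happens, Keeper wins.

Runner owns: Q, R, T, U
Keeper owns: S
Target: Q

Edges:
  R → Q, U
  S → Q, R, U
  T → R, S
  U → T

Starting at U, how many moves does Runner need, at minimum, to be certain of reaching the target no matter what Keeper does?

A0 = {Q}
A1: add {R} — R (Runner) has R→Q.
A2: add {T} — T (Runner) has T→R.
A3: add {U} — U (Runner) has U→T.
U enters the attractor at level 3, so Runner can force the target in 3 moves from there.

3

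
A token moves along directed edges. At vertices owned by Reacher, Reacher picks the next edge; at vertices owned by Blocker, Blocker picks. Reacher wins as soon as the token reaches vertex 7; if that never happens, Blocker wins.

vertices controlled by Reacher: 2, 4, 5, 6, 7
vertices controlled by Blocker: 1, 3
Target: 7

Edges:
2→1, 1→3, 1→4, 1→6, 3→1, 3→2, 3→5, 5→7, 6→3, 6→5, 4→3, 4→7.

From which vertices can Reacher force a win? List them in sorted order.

4, 5, 6, 7

A0 = {7}
A1: add {4, 5} — 4 (Reacher) has 4→7; 5 (Reacher) has 5→7.
A2: add {6} — 6 (Reacher) has 6→5.
A3 = A2; e.g. 1 (Blocker) can still go to 3. Fixed point.
Reacher's winning region = {4, 5, 6, 7}.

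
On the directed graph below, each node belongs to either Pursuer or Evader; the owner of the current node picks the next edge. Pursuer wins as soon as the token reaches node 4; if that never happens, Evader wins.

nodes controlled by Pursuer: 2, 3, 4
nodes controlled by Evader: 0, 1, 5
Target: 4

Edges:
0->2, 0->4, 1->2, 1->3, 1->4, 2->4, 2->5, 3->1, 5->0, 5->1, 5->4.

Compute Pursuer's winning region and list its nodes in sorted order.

A0 = {4}
A1: add {2} — 2 (Pursuer) has 2→4.
A2: add {0} — 0 (Evader): all of {2, 4} already in.
A3 = A2; e.g. 1 (Evader) can still go to 3. Fixed point.
Pursuer's winning region = {0, 2, 4}.

0, 2, 4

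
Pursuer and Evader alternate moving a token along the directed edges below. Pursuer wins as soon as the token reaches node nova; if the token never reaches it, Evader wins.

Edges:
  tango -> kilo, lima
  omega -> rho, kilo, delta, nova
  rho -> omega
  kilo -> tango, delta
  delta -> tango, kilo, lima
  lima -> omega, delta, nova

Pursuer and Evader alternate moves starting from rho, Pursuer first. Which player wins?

Track states (vertex, player-to-move).
A0 = {(nova,Pursuer), (nova,Evader)}
A1: add {(omega,Pursuer), (lima,Pursuer)}.
A2: add {(rho,Evader)}.
A3 = A2; e.g. (tango,Pursuer) stays out. (rho,Pursuer) never enters ⇒ Evader avoids the target.

Evader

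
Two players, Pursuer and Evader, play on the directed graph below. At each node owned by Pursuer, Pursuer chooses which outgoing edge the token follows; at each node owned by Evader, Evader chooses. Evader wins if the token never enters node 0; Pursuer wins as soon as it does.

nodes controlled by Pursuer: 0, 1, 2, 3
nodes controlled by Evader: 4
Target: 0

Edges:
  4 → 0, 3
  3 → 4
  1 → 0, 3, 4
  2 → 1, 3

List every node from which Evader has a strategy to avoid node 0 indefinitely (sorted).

3, 4

A0 = {0}
A1: add {1} — 1 (Pursuer) has 1→0.
A2: add {2} — 2 (Pursuer) has 2→1.
A3 = A2; e.g. 3 (Pursuer) has no edge into A2. Fixed point.
Pursuer's attractor = {0, 1, 2}; Evader avoids the target exactly from the complement.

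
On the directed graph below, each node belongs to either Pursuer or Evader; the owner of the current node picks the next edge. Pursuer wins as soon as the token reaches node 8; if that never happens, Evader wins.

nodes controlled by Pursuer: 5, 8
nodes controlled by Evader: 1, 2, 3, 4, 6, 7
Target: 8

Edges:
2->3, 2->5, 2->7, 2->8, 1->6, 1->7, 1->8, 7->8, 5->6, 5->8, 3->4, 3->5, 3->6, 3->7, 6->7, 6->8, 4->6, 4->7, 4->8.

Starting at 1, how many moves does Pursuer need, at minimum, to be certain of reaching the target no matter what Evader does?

A0 = {8}
A1: add {5, 7} — 5 (Pursuer) has 5→8; 7 (Evader): all of {8} already in.
A2: add {6} — 6 (Evader): all of {7, 8} already in.
A3: add {1, 4} — 1 (Evader): all of {6, 7, 8} already in; 4 (Evader): all of {6, 7, 8} already in.
1 enters the attractor at level 3, so Pursuer can force the target in 3 moves from there.

3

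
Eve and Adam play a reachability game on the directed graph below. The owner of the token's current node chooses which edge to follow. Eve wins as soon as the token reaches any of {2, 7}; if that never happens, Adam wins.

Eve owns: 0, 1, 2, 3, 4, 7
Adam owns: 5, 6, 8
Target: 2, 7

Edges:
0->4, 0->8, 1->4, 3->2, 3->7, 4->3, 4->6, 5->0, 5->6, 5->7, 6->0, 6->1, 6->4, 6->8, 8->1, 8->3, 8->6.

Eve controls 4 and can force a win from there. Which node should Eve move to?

3

A0 = {2, 7}
A1: add {3} — 3 (Eve) has 3→2.
A2: add {4} — 4 (Eve) has 4→3.
A3: add {0, 1} — 0 (Eve) has 0→4; 1 (Eve) has 1→4.
A4 = A3; e.g. 5 (Adam) can still go to 6. Fixed point.
From 4, successor 3 is in the attractor (rank 1); the other successor 6 is not.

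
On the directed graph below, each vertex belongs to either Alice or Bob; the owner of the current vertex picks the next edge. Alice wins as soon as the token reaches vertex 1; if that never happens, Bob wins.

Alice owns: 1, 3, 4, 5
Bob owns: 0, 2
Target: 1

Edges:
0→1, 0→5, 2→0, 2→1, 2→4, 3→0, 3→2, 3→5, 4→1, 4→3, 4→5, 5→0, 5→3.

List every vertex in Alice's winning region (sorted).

1, 4

A0 = {1}
A1: add {4} — 4 (Alice) has 4→1.
A2 = A1; e.g. 0 (Bob) can still go to 5. Fixed point.
Alice's winning region = {1, 4}.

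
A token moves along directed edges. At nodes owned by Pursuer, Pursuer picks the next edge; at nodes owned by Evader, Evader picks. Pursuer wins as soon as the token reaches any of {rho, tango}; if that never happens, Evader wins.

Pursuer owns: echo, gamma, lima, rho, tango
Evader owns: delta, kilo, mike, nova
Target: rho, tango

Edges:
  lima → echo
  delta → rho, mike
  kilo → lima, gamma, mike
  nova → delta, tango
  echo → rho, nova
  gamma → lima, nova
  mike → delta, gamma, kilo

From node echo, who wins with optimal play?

A0 = {rho, tango}
A1: add {echo} — echo (Pursuer) has echo→rho.
echo ∈ A1, so Pursuer can force the target.

Pursuer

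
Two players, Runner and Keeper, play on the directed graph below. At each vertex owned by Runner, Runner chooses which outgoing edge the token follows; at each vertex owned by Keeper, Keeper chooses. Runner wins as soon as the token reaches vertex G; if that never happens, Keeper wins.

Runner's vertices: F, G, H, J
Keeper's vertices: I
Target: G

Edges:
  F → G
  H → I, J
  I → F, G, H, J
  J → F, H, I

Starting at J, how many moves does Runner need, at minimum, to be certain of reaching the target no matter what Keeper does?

A0 = {G}
A1: add {F} — F (Runner) has F→G.
A2: add {J} — J (Runner) has J→F.
J enters the attractor at level 2, so Runner can force the target in 2 moves from there.

2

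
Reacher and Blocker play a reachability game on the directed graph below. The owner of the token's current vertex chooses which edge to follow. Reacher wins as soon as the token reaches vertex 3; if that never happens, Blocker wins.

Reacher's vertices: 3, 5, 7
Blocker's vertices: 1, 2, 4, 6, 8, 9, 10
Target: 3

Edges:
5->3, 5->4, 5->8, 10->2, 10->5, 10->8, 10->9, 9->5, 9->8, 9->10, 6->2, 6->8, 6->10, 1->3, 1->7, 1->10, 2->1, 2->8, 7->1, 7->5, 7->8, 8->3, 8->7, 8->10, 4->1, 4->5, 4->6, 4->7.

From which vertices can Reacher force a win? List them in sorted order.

3, 5, 7

A0 = {3}
A1: add {5} — 5 (Reacher) has 5→3.
A2: add {7} — 7 (Reacher) has 7→5.
A3 = A2; e.g. 1 (Blocker) can still go to 10. Fixed point.
Reacher's winning region = {3, 5, 7}.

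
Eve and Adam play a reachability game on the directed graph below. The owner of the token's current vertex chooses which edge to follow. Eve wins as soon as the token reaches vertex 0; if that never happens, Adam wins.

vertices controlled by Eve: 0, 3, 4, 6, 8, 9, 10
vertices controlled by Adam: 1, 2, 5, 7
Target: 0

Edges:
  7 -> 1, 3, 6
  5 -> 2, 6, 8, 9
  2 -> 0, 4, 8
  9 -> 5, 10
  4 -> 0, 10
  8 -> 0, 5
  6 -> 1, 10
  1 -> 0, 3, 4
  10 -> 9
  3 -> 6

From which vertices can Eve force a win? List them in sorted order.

0, 2, 4, 8

A0 = {0}
A1: add {4, 8} — 4 (Eve) has 4→0; 8 (Eve) has 8→0.
A2: add {2} — 2 (Adam): all of {0, 4, 8} already in.
A3 = A2; e.g. 1 (Adam) can still go to 3. Fixed point.
Eve's winning region = {0, 2, 4, 8}.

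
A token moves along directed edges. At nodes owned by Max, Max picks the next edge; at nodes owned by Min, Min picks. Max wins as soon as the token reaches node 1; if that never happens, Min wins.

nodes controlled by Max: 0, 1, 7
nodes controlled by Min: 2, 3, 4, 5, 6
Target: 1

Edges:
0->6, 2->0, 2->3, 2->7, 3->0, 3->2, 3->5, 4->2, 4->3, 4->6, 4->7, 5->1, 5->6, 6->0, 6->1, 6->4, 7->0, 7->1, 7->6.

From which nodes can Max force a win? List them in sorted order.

1, 7

A0 = {1}
A1: add {7} — 7 (Max) has 7→1.
A2 = A1; e.g. 0 (Max) has no edge into A1. Fixed point.
Max's winning region = {1, 7}.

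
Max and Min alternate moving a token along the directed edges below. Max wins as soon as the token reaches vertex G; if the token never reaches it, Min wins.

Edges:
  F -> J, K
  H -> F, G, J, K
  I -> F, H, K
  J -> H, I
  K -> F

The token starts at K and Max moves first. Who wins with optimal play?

Track states (vertex, player-to-move).
A0 = {(G,Max), (G,Min)}
A1: add {(H,Max)}.
A2 = A1; e.g. (F,Max) stays out. (K,Max) never enters ⇒ Min avoids the target.

Min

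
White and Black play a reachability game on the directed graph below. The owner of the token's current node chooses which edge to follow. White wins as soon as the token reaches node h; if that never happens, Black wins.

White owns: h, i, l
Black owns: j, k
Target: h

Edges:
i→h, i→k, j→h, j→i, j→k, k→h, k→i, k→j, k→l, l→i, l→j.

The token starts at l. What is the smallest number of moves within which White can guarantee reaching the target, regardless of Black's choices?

A0 = {h}
A1: add {i} — i (White) has i→h.
A2: add {l} — l (White) has l→i.
A3 = A2; e.g. j (Black) can still go to k. Fixed point.
l enters the attractor at level 2, so White can force the target in 2 moves from there.

2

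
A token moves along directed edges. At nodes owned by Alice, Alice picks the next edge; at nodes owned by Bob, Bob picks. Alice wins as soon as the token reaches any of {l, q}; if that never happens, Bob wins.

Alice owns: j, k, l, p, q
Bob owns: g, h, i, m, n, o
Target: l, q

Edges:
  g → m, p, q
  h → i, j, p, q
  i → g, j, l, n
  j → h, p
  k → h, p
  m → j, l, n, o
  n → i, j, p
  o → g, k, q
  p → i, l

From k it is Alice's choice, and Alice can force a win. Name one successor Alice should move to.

p

A0 = {l, q}
A1: add {p} — p (Alice) has p→l.
A2: add {j, k} — j (Alice) has j→p; k (Alice) has k→p.
A3 = A2; e.g. g (Bob) can still go to m. Fixed point.
From k, successor p is in the attractor (rank 1); the other successor h is not.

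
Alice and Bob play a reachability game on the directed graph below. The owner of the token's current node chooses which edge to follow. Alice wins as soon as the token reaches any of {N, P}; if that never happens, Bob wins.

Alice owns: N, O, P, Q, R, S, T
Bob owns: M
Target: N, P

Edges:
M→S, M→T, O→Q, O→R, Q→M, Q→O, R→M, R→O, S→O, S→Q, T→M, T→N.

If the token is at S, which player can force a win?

A0 = {N, P}
A1: add {T} — T (Alice) has T→N.
A2 = A1; e.g. M (Bob) can still go to S. Fixed point.
S never enters the attractor, so Bob can avoid the target forever.

Bob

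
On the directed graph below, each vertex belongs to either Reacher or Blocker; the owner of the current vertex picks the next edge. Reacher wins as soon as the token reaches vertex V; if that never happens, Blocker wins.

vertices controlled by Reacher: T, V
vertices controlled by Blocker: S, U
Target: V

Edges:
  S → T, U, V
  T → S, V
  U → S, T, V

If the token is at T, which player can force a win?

Reacher

A0 = {V}
A1: add {T} — T (Reacher) has T→V.
A2 = A1; e.g. S (Blocker) can still go to U. Fixed point.
T ∈ A1, so Reacher can force the target.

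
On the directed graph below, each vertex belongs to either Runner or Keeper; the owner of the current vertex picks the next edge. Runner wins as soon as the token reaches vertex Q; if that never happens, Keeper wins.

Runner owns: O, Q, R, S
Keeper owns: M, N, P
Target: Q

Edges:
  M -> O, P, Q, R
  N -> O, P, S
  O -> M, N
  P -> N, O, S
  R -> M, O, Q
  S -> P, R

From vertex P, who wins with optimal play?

A0 = {Q}
A1: add {R} — R (Runner) has R→Q.
A2: add {S} — S (Runner) has S→R.
A3 = A2; e.g. M (Keeper) can still go to O. Fixed point.
P never enters the attractor, so Keeper can avoid the target forever.

Keeper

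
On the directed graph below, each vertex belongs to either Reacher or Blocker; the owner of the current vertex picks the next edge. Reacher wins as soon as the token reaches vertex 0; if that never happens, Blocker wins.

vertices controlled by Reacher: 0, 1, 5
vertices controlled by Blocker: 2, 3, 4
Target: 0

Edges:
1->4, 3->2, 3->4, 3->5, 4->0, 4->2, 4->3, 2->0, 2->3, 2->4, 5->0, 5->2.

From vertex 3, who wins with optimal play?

Blocker

A0 = {0}
A1: add {5} — 5 (Reacher) has 5→0.
A2 = A1; e.g. 1 (Reacher) has no edge into A1. Fixed point.
3 never enters the attractor, so Blocker can avoid the target forever.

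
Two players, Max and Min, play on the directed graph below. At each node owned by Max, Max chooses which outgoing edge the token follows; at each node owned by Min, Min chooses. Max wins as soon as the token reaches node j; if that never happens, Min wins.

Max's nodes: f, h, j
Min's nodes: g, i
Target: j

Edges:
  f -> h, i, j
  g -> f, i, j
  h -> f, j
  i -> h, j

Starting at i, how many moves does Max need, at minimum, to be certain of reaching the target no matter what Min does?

2

A0 = {j}
A1: add {f, h} — f (Max) has f→j; h (Max) has h→j.
A2: add {i} — i (Min): all of {h, j} already in.
i enters the attractor at level 2, so Max can force the target in 2 moves from there.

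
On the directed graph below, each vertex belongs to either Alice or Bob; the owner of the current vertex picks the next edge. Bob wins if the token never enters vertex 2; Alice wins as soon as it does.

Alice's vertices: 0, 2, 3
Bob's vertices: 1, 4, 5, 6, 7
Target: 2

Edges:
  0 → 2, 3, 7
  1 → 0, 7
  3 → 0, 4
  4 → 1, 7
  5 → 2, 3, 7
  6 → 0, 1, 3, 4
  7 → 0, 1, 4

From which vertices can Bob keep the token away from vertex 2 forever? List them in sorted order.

1, 4, 5, 6, 7

A0 = {2}
A1: add {0} — 0 (Alice) has 0→2.
A2: add {3} — 3 (Alice) has 3→0.
A3 = A2; e.g. 1 (Bob) can still go to 7. Fixed point.
Alice's attractor = {0, 2, 3}; Bob avoids the target exactly from the complement.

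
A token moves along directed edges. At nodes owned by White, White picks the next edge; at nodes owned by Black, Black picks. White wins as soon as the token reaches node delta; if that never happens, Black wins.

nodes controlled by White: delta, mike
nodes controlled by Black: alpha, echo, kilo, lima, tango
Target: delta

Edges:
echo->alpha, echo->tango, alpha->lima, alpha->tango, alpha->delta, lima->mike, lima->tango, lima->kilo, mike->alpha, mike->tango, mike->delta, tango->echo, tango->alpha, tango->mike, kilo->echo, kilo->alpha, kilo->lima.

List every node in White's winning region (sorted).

A0 = {delta}
A1: add {mike} — mike (White) has mike→delta.
A2 = A1; e.g. echo (Black) can still go to alpha. Fixed point.
White's winning region = {delta, mike}.

delta, mike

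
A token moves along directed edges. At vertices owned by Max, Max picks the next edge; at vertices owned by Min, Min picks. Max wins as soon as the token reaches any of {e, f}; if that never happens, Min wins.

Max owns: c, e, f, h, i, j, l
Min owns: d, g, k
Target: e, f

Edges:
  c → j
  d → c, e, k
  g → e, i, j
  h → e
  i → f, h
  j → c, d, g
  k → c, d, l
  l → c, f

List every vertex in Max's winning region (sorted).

A0 = {e, f}
A1: add {h, i, l} — h (Max) has h→e; i (Max) has i→f; l (Max) has l→f.
A2 = A1; e.g. c (Max) has no edge into A1. Fixed point.
Max's winning region = {e, f, h, i, l}.

e, f, h, i, l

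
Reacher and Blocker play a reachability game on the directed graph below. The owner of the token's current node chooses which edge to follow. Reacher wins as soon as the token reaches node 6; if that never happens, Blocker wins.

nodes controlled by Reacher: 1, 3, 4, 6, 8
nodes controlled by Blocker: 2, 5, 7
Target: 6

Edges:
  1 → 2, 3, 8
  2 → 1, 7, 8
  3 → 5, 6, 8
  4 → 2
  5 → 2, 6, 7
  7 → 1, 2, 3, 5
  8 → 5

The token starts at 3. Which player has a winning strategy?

A0 = {6}
A1: add {3} — 3 (Reacher) has 3→6.
3 ∈ A1, so Reacher can force the target.

Reacher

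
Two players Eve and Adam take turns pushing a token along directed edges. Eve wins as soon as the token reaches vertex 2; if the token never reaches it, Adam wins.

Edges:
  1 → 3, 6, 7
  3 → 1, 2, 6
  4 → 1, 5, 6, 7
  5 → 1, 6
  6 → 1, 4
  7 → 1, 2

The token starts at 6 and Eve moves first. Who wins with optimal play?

Track states (vertex, player-to-move).
A0 = {(2,Eve), (2,Adam)}
A1: add {(3,Eve), (7,Eve)}.
A2 = A1; e.g. (1,Eve) stays out. (6,Eve) never enters ⇒ Adam avoids the target.

Adam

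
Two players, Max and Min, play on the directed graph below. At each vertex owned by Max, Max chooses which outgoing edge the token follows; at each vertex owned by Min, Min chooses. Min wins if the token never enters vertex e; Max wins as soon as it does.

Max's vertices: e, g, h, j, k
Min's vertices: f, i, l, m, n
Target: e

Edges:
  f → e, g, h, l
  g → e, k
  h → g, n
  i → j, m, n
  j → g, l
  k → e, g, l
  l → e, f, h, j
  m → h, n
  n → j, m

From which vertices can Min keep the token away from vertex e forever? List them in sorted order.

f, i, l, m, n

A0 = {e}
A1: add {g, k} — g (Max) has g→e; k (Max) has k→e.
A2: add {h, j} — h (Max) has h→g; j (Max) has j→g.
A3 = A2; e.g. f (Min) can still go to l. Fixed point.
Max's attractor = {e, g, h, j, k}; Min avoids the target exactly from the complement.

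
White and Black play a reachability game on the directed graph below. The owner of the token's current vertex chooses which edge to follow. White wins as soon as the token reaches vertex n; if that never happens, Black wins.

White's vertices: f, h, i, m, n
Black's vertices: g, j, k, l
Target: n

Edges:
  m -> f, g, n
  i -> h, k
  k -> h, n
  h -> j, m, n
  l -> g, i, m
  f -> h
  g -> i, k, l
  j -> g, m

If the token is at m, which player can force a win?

White

A0 = {n}
A1: add {h, m} — h (White) has h→n; m (White) has m→n.
m ∈ A1, so White can force the target.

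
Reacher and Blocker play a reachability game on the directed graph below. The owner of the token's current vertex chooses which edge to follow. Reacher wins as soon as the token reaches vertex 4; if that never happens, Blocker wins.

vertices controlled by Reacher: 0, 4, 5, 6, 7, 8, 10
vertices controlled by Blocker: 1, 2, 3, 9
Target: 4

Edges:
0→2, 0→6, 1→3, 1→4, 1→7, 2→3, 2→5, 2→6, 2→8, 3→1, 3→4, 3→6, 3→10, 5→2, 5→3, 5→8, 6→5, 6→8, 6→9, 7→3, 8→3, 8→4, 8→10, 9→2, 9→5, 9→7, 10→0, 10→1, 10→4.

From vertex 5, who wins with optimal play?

Reacher

A0 = {4}
A1: add {8, 10} — 8 (Reacher) has 8→4; 10 (Reacher) has 10→4.
A2: add {5, 6} — 5 (Reacher) has 5→8; 6 (Reacher) has 6→8.
5 ∈ A2, so Reacher can force the target.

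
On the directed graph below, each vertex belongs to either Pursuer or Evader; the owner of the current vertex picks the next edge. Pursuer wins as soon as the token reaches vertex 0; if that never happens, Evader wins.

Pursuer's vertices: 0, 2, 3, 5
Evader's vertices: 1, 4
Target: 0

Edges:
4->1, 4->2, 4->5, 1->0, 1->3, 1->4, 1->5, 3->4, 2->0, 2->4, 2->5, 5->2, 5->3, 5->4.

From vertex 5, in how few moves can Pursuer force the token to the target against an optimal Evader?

2

A0 = {0}
A1: add {2} — 2 (Pursuer) has 2→0.
A2: add {5} — 5 (Pursuer) has 5→2.
A3 = A2; e.g. 1 (Evader) can still go to 3. Fixed point.
5 enters the attractor at level 2, so Pursuer can force the target in 2 moves from there.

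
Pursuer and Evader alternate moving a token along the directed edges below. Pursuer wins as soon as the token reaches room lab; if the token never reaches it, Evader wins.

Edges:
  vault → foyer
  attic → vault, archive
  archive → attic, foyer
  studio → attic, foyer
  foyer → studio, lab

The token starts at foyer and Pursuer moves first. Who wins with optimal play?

Track states (vertex, player-to-move).
A0 = {(lab,Pursuer), (lab,Evader)}
A1: add {(foyer,Pursuer)}.
(foyer,Pursuer) ∈ A1 ⇒ Pursuer forces the target.

Pursuer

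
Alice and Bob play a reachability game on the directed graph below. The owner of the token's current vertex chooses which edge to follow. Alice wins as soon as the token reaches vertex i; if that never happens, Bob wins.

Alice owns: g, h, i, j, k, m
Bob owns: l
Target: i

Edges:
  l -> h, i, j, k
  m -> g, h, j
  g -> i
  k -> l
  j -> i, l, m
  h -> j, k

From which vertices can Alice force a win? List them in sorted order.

g, h, i, j, m

A0 = {i}
A1: add {g, j} — g (Alice) has g→i; j (Alice) has j→i.
A2: add {h, m} — h (Alice) has h→j; m (Alice) has m→g.
A3 = A2; e.g. k (Alice) has no edge into A2. Fixed point.
Alice's winning region = {g, h, i, j, m}.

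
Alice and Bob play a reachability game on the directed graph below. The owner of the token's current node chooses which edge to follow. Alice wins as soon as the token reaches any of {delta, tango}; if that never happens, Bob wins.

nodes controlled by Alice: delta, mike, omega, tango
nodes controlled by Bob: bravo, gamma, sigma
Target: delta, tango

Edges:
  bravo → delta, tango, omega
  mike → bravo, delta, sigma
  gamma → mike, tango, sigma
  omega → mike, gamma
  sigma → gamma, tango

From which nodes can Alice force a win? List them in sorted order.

A0 = {delta, tango}
A1: add {mike} — mike (Alice) has mike→delta.
A2: add {omega} — omega (Alice) has omega→mike.
A3: add {bravo} — bravo (Bob): all of {delta, tango, omega} already in.
A4 = A3; e.g. gamma (Bob) can still go to sigma. Fixed point.
Alice's winning region = {bravo, delta, mike, omega, tango}.

bravo, delta, mike, omega, tango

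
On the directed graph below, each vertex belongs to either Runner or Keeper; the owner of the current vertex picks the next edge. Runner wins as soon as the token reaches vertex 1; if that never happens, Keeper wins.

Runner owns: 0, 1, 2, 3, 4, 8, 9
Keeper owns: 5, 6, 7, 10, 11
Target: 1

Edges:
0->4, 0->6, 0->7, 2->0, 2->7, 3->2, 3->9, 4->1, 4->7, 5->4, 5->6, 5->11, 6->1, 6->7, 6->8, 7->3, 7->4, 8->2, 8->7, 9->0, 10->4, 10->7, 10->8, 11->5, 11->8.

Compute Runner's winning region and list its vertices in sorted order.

0, 1, 2, 3, 4, 6, 7, 8, 9, 10

A0 = {1}
A1: add {4} — 4 (Runner) has 4→1.
A2: add {0} — 0 (Runner) has 0→4.
A3: add {2, 9} — 2 (Runner) has 2→0; 9 (Runner) has 9→0.
A4: add {3, 8} — 3 (Runner) has 3→2; 8 (Runner) has 8→2.
A5: add {7} — 7 (Keeper): all of {3, 4} already in.
A6: add {6, 10} — 6 (Keeper): all of {1, 7, 8} already in; 10 (Keeper): all of {4, 7, 8} already in.
A7 = A6; e.g. 5 (Keeper) can still go to 11. Fixed point.
Runner's winning region = {0, 1, 2, 3, 4, 6, 7, 8, 9, 10}.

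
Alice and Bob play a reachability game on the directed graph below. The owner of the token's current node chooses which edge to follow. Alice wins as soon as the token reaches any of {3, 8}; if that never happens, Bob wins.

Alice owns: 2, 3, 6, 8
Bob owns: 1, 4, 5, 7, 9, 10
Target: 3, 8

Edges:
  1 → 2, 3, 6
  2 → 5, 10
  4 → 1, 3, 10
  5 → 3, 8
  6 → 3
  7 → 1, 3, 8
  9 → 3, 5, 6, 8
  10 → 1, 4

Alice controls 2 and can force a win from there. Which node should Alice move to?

A0 = {3, 8}
A1: add {5, 6} — 5 (Bob): all of {3, 8} already in; 6 (Alice) has 6→3.
A2: add {2, 9} — 2 (Alice) has 2→5; 9 (Bob): all of {3, 5, 6, 8} already in.
A3: add {1} — 1 (Bob): all of {2, 3, 6} already in.
A4: add {7} — 7 (Bob): all of {1, 3, 8} already in.
A5 = A4; e.g. 4 (Bob) can still go to 10. Fixed point.
From 2, successor 5 is in the attractor (rank 1); the other successor 10 is not.

5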